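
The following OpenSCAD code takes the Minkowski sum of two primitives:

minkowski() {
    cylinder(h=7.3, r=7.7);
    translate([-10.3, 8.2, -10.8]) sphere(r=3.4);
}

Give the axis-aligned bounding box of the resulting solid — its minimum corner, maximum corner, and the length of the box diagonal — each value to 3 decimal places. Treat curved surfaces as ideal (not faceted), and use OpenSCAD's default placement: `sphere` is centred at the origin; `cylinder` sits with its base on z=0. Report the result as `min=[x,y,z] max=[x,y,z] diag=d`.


min=[-21.400,-2.900,-14.200] max=[0.800,19.300,-0.100] diag=34.416

A = translate([-10.3, 8.2, -10.8]) sphere(r=3.4) → bbox [-13.7,4.8,-14.2] .. [-6.9,11.6,-7.4]
B = cylinder(h=7.3, r=7.7) → bbox [-7.7,-7.7,0] .. [7.7,7.7,7.3]
lo = A.lo+B.lo = [-13.7-7.7, 4.8-7.7, -14.2+0] = [-21.400,-2.900,-14.200]
hi = A.hi+B.hi = [-6.9+7.7, 11.6+7.7, -7.4+7.3] = [0.800,19.300,-0.100]
diag = √(22.2²+22.2²+14.1²) = √1184.49 = 34.416


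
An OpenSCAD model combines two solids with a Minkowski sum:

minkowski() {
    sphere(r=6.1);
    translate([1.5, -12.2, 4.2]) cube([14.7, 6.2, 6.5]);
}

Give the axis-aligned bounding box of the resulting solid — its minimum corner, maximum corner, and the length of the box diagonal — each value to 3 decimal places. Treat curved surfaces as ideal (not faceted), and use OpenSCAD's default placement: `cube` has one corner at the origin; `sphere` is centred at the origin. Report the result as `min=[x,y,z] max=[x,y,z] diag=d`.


A = translate([1.5, -12.2, 4.2]) cube([14.7, 6.2, 6.5]) → bbox [1.5,-12.2,4.2] .. [16.2,-6,10.7]
B = sphere(r=6.1) → bbox [-6.1,-6.1,-6.1] .. [6.1,6.1,6.1]
lo = A.lo+B.lo = [1.5-6.1, -12.2-6.1, 4.2-6.1] = [-4.600,-18.300,-1.900]
hi = A.hi+B.hi = [16.2+6.1, -6+6.1, 10.7+6.1] = [22.300,0.100,16.800]
diag = √(26.9²+18.4²+18.7²) = √1411.86 = 37.575

min=[-4.600,-18.300,-1.900] max=[22.300,0.100,16.800] diag=37.575


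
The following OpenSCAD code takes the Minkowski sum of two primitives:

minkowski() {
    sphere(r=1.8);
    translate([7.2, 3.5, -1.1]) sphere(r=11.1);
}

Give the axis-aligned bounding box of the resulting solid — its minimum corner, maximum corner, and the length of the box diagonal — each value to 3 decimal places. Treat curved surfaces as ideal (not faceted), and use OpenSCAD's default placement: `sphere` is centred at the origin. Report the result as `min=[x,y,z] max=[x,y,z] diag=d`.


min=[-5.700,-9.400,-14.000] max=[20.100,16.400,11.800] diag=44.687

A = translate([7.2, 3.5, -1.1]) sphere(r=11.1) → bbox [-3.9,-7.6,-12.2] .. [18.3,14.6,10]
B = sphere(r=1.8) → bbox [-1.8,-1.8,-1.8] .. [1.8,1.8,1.8]
lo = A.lo+B.lo = [-3.9-1.8, -7.6-1.8, -12.2-1.8] = [-5.700,-9.400,-14.000]
hi = A.hi+B.hi = [18.3+1.8, 14.6+1.8, 10+1.8] = [20.100,16.400,11.800]
diag = √(25.8²+25.8²+25.8²) = √1996.92 = 44.687


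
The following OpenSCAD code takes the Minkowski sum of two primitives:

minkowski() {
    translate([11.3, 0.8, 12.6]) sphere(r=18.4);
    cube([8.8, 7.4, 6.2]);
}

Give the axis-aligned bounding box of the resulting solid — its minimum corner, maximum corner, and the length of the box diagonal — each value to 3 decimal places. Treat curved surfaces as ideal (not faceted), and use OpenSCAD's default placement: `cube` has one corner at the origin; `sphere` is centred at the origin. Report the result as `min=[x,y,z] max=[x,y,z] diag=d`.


A = translate([11.3, 0.8, 12.6]) sphere(r=18.4) → bbox [-7.1,-17.6,-5.8] .. [29.7,19.2,31]
B = cube([8.8, 7.4, 6.2]) → bbox [0,0,0] .. [8.8,7.4,6.2]
lo = A.lo+B.lo = [-7.1+0, -17.6+0, -5.8+0] = [-7.100,-17.600,-5.800]
hi = A.hi+B.hi = [29.7+8.8, 19.2+7.4, 31+6.2] = [38.500,26.600,37.200]
diag = √(45.6²+44.2²+43²) = √5882 = 76.694

min=[-7.100,-17.600,-5.800] max=[38.500,26.600,37.200] diag=76.694


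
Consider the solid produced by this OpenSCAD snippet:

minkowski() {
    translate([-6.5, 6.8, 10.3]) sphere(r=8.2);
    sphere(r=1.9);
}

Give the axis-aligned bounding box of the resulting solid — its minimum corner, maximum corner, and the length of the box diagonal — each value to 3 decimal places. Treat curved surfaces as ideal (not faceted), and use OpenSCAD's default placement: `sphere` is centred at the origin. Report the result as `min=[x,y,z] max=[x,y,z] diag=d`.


min=[-16.600,-3.300,0.200] max=[3.600,16.900,20.400] diag=34.987

A = translate([-6.5, 6.8, 10.3]) sphere(r=8.2) → bbox [-14.7,-1.4,2.1] .. [1.7,15,18.5]
B = sphere(r=1.9) → bbox [-1.9,-1.9,-1.9] .. [1.9,1.9,1.9]
lo = A.lo+B.lo = [-14.7-1.9, -1.4-1.9, 2.1-1.9] = [-16.600,-3.300,0.200]
hi = A.hi+B.hi = [1.7+1.9, 15+1.9, 18.5+1.9] = [3.600,16.900,20.400]
diag = √(20.2²+20.2²+20.2²) = √1224.12 = 34.987


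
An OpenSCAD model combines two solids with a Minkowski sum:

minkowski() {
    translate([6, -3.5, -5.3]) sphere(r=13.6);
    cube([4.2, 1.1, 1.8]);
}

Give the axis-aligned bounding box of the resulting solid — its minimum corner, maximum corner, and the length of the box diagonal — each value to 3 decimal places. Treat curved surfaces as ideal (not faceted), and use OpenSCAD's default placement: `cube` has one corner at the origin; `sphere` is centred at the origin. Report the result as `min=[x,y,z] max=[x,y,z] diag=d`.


A = translate([6, -3.5, -5.3]) sphere(r=13.6) → bbox [-7.6,-17.1,-18.9] .. [19.6,10.1,8.3]
B = cube([4.2, 1.1, 1.8]) → bbox [0,0,0] .. [4.2,1.1,1.8]
lo = A.lo+B.lo = [-7.6+0, -17.1+0, -18.9+0] = [-7.600,-17.100,-18.900]
hi = A.hi+B.hi = [19.6+4.2, 10.1+1.1, 8.3+1.8] = [23.800,11.200,10.100]
diag = √(31.4²+28.3²+29²) = √2627.85 = 51.263

min=[-7.600,-17.100,-18.900] max=[23.800,11.200,10.100] diag=51.263


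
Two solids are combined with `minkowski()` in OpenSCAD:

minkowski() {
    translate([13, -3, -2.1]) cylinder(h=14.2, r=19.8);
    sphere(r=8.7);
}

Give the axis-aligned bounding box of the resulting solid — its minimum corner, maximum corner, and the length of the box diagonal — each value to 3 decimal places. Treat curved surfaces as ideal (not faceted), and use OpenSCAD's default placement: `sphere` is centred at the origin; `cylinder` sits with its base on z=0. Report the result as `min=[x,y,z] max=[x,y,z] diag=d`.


min=[-15.500,-31.500,-10.800] max=[41.500,25.500,20.800] diag=86.583

A = translate([13, -3, -2.1]) cylinder(h=14.2, r=19.8) → bbox [-6.8,-22.8,-2.1] .. [32.8,16.8,12.1]
B = sphere(r=8.7) → bbox [-8.7,-8.7,-8.7] .. [8.7,8.7,8.7]
lo = A.lo+B.lo = [-6.8-8.7, -22.8-8.7, -2.1-8.7] = [-15.500,-31.500,-10.800]
hi = A.hi+B.hi = [32.8+8.7, 16.8+8.7, 12.1+8.7] = [41.500,25.500,20.800]
diag = √(57²+57²+31.6²) = √7496.56 = 86.583


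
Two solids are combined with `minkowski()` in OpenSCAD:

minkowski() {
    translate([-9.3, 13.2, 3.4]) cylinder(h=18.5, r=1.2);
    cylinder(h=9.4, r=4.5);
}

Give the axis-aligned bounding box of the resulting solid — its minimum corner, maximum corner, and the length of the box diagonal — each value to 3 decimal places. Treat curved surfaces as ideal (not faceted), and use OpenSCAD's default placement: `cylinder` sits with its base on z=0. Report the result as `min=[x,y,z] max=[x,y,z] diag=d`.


min=[-15.000,7.500,3.400] max=[-3.600,18.900,31.300] diag=32.223

A = translate([-9.3, 13.2, 3.4]) cylinder(h=18.5, r=1.2) → bbox [-10.5,12,3.4] .. [-8.1,14.4,21.9]
B = cylinder(h=9.4, r=4.5) → bbox [-4.5,-4.5,0] .. [4.5,4.5,9.4]
lo = A.lo+B.lo = [-10.5-4.5, 12-4.5, 3.4+0] = [-15.000,7.500,3.400]
hi = A.hi+B.hi = [-8.1+4.5, 14.4+4.5, 21.9+9.4] = [-3.600,18.900,31.300]
diag = √(11.4²+11.4²+27.9²) = √1038.33 = 32.223


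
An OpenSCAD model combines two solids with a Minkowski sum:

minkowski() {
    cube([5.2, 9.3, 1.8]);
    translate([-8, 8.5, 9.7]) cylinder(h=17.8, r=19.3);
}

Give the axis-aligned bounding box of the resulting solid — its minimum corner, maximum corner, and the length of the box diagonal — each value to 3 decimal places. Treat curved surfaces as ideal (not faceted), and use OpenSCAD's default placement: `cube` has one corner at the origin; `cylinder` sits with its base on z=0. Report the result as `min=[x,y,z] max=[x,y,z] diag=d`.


min=[-27.300,-10.800,9.700] max=[16.500,37.100,29.300] diag=67.801

A = translate([-8, 8.5, 9.7]) cylinder(h=17.8, r=19.3) → bbox [-27.3,-10.8,9.7] .. [11.3,27.8,27.5]
B = cube([5.2, 9.3, 1.8]) → bbox [0,0,0] .. [5.2,9.3,1.8]
lo = A.lo+B.lo = [-27.3+0, -10.8+0, 9.7+0] = [-27.300,-10.800,9.700]
hi = A.hi+B.hi = [11.3+5.2, 27.8+9.3, 27.5+1.8] = [16.500,37.100,29.300]
diag = √(43.8²+47.9²+19.6²) = √4597.01 = 67.801


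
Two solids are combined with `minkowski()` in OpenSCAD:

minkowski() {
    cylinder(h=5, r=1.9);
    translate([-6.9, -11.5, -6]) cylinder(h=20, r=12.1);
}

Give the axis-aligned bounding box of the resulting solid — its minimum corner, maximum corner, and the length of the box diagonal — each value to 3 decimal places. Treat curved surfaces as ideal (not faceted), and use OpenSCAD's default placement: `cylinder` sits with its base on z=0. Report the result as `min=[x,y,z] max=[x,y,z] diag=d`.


min=[-20.900,-25.500,-6.000] max=[7.100,2.500,19.000] diag=46.829

A = translate([-6.9, -11.5, -6]) cylinder(h=20, r=12.1) → bbox [-19,-23.6,-6] .. [5.2,0.6,14]
B = cylinder(h=5, r=1.9) → bbox [-1.9,-1.9,0] .. [1.9,1.9,5]
lo = A.lo+B.lo = [-19-1.9, -23.6-1.9, -6+0] = [-20.900,-25.500,-6.000]
hi = A.hi+B.hi = [5.2+1.9, 0.6+1.9, 14+5] = [7.100,2.500,19.000]
diag = √(28²+28²+25²) = √2193 = 46.829


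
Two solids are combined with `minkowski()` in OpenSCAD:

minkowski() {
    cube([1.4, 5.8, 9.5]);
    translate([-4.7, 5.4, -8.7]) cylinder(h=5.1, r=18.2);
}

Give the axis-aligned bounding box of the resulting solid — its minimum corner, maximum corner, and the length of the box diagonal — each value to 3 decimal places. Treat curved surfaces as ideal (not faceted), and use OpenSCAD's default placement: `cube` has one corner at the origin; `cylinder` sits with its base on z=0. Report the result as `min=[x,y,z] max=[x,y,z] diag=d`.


min=[-22.900,-12.800,-8.700] max=[14.900,29.400,5.900] diag=58.505

A = translate([-4.7, 5.4, -8.7]) cylinder(h=5.1, r=18.2) → bbox [-22.9,-12.8,-8.7] .. [13.5,23.6,-3.6]
B = cube([1.4, 5.8, 9.5]) → bbox [0,0,0] .. [1.4,5.8,9.5]
lo = A.lo+B.lo = [-22.9+0, -12.8+0, -8.7+0] = [-22.900,-12.800,-8.700]
hi = A.hi+B.hi = [13.5+1.4, 23.6+5.8, -3.6+9.5] = [14.900,29.400,5.900]
diag = √(37.8²+42.2²+14.6²) = √3422.84 = 58.505


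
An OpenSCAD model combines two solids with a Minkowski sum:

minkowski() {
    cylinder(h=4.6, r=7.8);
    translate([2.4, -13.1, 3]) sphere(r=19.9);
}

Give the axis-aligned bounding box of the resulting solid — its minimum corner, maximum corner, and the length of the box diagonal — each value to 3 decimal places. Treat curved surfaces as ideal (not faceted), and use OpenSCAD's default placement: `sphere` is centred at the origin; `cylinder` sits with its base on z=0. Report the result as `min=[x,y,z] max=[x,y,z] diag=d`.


A = translate([2.4, -13.1, 3]) sphere(r=19.9) → bbox [-17.5,-33,-16.9] .. [22.3,6.8,22.9]
B = cylinder(h=4.6, r=7.8) → bbox [-7.8,-7.8,0] .. [7.8,7.8,4.6]
lo = A.lo+B.lo = [-17.5-7.8, -33-7.8, -16.9+0] = [-25.300,-40.800,-16.900]
hi = A.hi+B.hi = [22.3+7.8, 6.8+7.8, 22.9+4.6] = [30.100,14.600,27.500]
diag = √(55.4²+55.4²+44.4²) = √8109.68 = 90.054

min=[-25.300,-40.800,-16.900] max=[30.100,14.600,27.500] diag=90.054


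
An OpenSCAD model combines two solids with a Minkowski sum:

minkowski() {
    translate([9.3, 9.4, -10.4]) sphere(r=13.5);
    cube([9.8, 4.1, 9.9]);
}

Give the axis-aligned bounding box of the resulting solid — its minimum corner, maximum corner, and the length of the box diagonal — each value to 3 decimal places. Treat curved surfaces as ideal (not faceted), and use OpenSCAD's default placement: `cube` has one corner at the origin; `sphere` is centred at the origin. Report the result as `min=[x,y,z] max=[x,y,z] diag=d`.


min=[-4.200,-4.100,-23.900] max=[32.600,27.000,13.000] diag=60.688

A = translate([9.3, 9.4, -10.4]) sphere(r=13.5) → bbox [-4.2,-4.1,-23.9] .. [22.8,22.9,3.1]
B = cube([9.8, 4.1, 9.9]) → bbox [0,0,0] .. [9.8,4.1,9.9]
lo = A.lo+B.lo = [-4.2+0, -4.1+0, -23.9+0] = [-4.200,-4.100,-23.900]
hi = A.hi+B.hi = [22.8+9.8, 22.9+4.1, 3.1+9.9] = [32.600,27.000,13.000]
diag = √(36.8²+31.1²+36.9²) = √3683.06 = 60.688


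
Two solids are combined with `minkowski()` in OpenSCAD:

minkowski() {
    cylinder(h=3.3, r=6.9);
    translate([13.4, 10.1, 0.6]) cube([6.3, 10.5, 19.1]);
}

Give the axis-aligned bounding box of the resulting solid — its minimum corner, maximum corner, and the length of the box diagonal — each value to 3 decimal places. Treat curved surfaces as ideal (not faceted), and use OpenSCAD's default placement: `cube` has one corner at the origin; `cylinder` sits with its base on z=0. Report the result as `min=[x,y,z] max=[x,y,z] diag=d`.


A = translate([13.4, 10.1, 0.6]) cube([6.3, 10.5, 19.1]) → bbox [13.4,10.1,0.6] .. [19.7,20.6,19.7]
B = cylinder(h=3.3, r=6.9) → bbox [-6.9,-6.9,0] .. [6.9,6.9,3.3]
lo = A.lo+B.lo = [13.4-6.9, 10.1-6.9, 0.6+0] = [6.500,3.200,0.600]
hi = A.hi+B.hi = [19.7+6.9, 20.6+6.9, 19.7+3.3] = [26.600,27.500,23.000]
diag = √(20.1²+24.3²+22.4²) = √1496.26 = 38.682

min=[6.500,3.200,0.600] max=[26.600,27.500,23.000] diag=38.682


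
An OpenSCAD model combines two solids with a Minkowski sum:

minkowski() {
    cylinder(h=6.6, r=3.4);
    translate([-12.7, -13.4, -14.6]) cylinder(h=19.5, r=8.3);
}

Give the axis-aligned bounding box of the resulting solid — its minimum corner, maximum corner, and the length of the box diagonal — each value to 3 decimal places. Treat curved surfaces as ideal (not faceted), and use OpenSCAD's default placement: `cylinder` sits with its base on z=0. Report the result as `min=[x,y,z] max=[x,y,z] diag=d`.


A = translate([-12.7, -13.4, -14.6]) cylinder(h=19.5, r=8.3) → bbox [-21,-21.7,-14.6] .. [-4.4,-5.1,4.9]
B = cylinder(h=6.6, r=3.4) → bbox [-3.4,-3.4,0] .. [3.4,3.4,6.6]
lo = A.lo+B.lo = [-21-3.4, -21.7-3.4, -14.6+0] = [-24.400,-25.100,-14.600]
hi = A.hi+B.hi = [-4.4+3.4, -5.1+3.4, 4.9+6.6] = [-1.000,-1.700,11.500]
diag = √(23.4²+23.4²+26.1²) = √1776.33 = 42.147

min=[-24.400,-25.100,-14.600] max=[-1.000,-1.700,11.500] diag=42.147


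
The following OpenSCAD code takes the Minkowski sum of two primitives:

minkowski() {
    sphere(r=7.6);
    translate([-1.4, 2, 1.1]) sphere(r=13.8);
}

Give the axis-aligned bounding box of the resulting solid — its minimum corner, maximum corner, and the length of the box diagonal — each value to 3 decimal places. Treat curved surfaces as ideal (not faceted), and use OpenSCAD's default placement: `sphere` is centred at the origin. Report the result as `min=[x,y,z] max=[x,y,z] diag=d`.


A = translate([-1.4, 2, 1.1]) sphere(r=13.8) → bbox [-15.2,-11.8,-12.7] .. [12.4,15.8,14.9]
B = sphere(r=7.6) → bbox [-7.6,-7.6,-7.6] .. [7.6,7.6,7.6]
lo = A.lo+B.lo = [-15.2-7.6, -11.8-7.6, -12.7-7.6] = [-22.800,-19.400,-20.300]
hi = A.hi+B.hi = [12.4+7.6, 15.8+7.6, 14.9+7.6] = [20.000,23.400,22.500]
diag = √(42.8²+42.8²+42.8²) = √5495.52 = 74.132

min=[-22.800,-19.400,-20.300] max=[20.000,23.400,22.500] diag=74.132


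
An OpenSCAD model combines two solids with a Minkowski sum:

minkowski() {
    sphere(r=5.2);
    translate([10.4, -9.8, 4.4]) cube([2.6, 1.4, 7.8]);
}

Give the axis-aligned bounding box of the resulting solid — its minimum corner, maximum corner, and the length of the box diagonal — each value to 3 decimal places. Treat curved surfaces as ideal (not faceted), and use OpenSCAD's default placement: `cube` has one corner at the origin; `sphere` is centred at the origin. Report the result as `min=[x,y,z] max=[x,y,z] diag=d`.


A = translate([10.4, -9.8, 4.4]) cube([2.6, 1.4, 7.8]) → bbox [10.4,-9.8,4.4] .. [13,-8.4,12.2]
B = sphere(r=5.2) → bbox [-5.2,-5.2,-5.2] .. [5.2,5.2,5.2]
lo = A.lo+B.lo = [10.4-5.2, -9.8-5.2, 4.4-5.2] = [5.200,-15.000,-0.800]
hi = A.hi+B.hi = [13+5.2, -8.4+5.2, 12.2+5.2] = [18.200,-3.200,17.400]
diag = √(13²+11.8²+18.2²) = √639.48 = 25.288

min=[5.200,-15.000,-0.800] max=[18.200,-3.200,17.400] diag=25.288


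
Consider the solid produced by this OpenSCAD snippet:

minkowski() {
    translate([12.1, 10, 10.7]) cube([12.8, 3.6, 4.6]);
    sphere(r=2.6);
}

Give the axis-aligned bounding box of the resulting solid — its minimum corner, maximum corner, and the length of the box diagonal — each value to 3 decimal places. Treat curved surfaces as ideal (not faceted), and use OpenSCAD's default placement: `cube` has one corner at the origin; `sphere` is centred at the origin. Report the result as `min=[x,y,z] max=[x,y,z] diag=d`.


A = translate([12.1, 10, 10.7]) cube([12.8, 3.6, 4.6]) → bbox [12.1,10,10.7] .. [24.9,13.6,15.3]
B = sphere(r=2.6) → bbox [-2.6,-2.6,-2.6] .. [2.6,2.6,2.6]
lo = A.lo+B.lo = [12.1-2.6, 10-2.6, 10.7-2.6] = [9.500,7.400,8.100]
hi = A.hi+B.hi = [24.9+2.6, 13.6+2.6, 15.3+2.6] = [27.500,16.200,17.900]
diag = √(18²+8.8²+9.8²) = √497.48 = 22.304

min=[9.500,7.400,8.100] max=[27.500,16.200,17.900] diag=22.304


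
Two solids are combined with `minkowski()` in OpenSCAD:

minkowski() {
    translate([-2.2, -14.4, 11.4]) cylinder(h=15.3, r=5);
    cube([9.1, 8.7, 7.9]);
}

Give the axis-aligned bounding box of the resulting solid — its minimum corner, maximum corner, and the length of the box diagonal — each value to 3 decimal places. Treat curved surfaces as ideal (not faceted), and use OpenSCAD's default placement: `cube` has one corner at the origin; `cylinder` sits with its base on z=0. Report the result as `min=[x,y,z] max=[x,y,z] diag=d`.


min=[-7.200,-19.400,11.400] max=[11.900,-0.700,34.600] diag=35.394

A = translate([-2.2, -14.4, 11.4]) cylinder(h=15.3, r=5) → bbox [-7.2,-19.4,11.4] .. [2.8,-9.4,26.7]
B = cube([9.1, 8.7, 7.9]) → bbox [0,0,0] .. [9.1,8.7,7.9]
lo = A.lo+B.lo = [-7.2+0, -19.4+0, 11.4+0] = [-7.200,-19.400,11.400]
hi = A.hi+B.hi = [2.8+9.1, -9.4+8.7, 26.7+7.9] = [11.900,-0.700,34.600]
diag = √(19.1²+18.7²+23.2²) = √1252.74 = 35.394


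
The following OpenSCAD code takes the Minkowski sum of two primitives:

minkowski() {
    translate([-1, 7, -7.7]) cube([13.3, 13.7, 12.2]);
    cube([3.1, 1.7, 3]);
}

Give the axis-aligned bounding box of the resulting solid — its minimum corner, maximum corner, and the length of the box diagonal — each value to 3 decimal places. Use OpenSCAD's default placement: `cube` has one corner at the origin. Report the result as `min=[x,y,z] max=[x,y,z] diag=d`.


min=[-1.000,7.000,-7.700] max=[15.400,22.400,7.500] diag=27.151

A = translate([-1, 7, -7.7]) cube([13.3, 13.7, 12.2]) → bbox [-1,7,-7.7] .. [12.3,20.7,4.5]
B = cube([3.1, 1.7, 3]) → bbox [0,0,0] .. [3.1,1.7,3]
lo = A.lo+B.lo = [-1+0, 7+0, -7.7+0] = [-1.000,7.000,-7.700]
hi = A.hi+B.hi = [12.3+3.1, 20.7+1.7, 4.5+3] = [15.400,22.400,7.500]
diag = √(16.4²+15.4²+15.2²) = √737.16 = 27.151


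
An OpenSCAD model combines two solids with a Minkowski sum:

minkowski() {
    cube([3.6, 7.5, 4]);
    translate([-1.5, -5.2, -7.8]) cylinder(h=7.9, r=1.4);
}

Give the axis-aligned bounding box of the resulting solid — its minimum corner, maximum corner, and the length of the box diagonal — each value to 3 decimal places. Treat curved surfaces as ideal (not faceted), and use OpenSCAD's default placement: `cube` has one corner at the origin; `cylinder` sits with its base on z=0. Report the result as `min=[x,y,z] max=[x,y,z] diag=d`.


min=[-2.900,-6.600,-7.800] max=[3.500,3.700,4.100] diag=16.990

A = translate([-1.5, -5.2, -7.8]) cylinder(h=7.9, r=1.4) → bbox [-2.9,-6.6,-7.8] .. [-0.1,-3.8,0.1]
B = cube([3.6, 7.5, 4]) → bbox [0,0,0] .. [3.6,7.5,4]
lo = A.lo+B.lo = [-2.9+0, -6.6+0, -7.8+0] = [-2.900,-6.600,-7.800]
hi = A.hi+B.hi = [-0.1+3.6, -3.8+7.5, 0.1+4] = [3.500,3.700,4.100]
diag = √(6.4²+10.3²+11.9²) = √288.66 = 16.990


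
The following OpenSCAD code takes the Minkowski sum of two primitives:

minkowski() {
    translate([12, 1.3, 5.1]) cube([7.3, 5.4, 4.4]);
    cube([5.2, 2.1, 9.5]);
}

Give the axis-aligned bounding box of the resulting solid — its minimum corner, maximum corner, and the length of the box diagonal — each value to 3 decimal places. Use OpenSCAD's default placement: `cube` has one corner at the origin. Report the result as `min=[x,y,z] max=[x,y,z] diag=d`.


A = translate([12, 1.3, 5.1]) cube([7.3, 5.4, 4.4]) → bbox [12,1.3,5.1] .. [19.3,6.7,9.5]
B = cube([5.2, 2.1, 9.5]) → bbox [0,0,0] .. [5.2,2.1,9.5]
lo = A.lo+B.lo = [12+0, 1.3+0, 5.1+0] = [12.000,1.300,5.100]
hi = A.hi+B.hi = [19.3+5.2, 6.7+2.1, 9.5+9.5] = [24.500,8.800,19.000]
diag = √(12.5²+7.5²+13.9²) = √405.71 = 20.142

min=[12.000,1.300,5.100] max=[24.500,8.800,19.000] diag=20.142


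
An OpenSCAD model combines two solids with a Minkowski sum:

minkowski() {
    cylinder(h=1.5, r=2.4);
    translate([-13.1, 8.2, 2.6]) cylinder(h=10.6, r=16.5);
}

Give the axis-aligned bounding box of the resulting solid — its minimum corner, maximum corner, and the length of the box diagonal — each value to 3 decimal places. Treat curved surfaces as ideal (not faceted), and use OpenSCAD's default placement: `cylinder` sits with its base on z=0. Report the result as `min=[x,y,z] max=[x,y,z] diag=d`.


A = translate([-13.1, 8.2, 2.6]) cylinder(h=10.6, r=16.5) → bbox [-29.6,-8.3,2.6] .. [3.4,24.7,13.2]
B = cylinder(h=1.5, r=2.4) → bbox [-2.4,-2.4,0] .. [2.4,2.4,1.5]
lo = A.lo+B.lo = [-29.6-2.4, -8.3-2.4, 2.6+0] = [-32.000,-10.700,2.600]
hi = A.hi+B.hi = [3.4+2.4, 24.7+2.4, 13.2+1.5] = [5.800,27.100,14.700]
diag = √(37.8²+37.8²+12.1²) = √3004.09 = 54.810

min=[-32.000,-10.700,2.600] max=[5.800,27.100,14.700] diag=54.810


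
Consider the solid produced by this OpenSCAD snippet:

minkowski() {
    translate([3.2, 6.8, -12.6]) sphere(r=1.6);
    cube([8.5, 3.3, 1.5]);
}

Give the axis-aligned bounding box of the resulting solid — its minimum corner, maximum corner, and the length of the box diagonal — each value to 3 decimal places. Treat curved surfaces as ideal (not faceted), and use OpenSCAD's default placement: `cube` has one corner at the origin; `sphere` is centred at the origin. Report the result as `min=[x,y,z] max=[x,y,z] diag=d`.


A = translate([3.2, 6.8, -12.6]) sphere(r=1.6) → bbox [1.6,5.2,-14.2] .. [4.8,8.4,-11]
B = cube([8.5, 3.3, 1.5]) → bbox [0,0,0] .. [8.5,3.3,1.5]
lo = A.lo+B.lo = [1.6+0, 5.2+0, -14.2+0] = [1.600,5.200,-14.200]
hi = A.hi+B.hi = [4.8+8.5, 8.4+3.3, -11+1.5] = [13.300,11.700,-9.500]
diag = √(11.7²+6.5²+4.7²) = √201.23 = 14.186

min=[1.600,5.200,-14.200] max=[13.300,11.700,-9.500] diag=14.186


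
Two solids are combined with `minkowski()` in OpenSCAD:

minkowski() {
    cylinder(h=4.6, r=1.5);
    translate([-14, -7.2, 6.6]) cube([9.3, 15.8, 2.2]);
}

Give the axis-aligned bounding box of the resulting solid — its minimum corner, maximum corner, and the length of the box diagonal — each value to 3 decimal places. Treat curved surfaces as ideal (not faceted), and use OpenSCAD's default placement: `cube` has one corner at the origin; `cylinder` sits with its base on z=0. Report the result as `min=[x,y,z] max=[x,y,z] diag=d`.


A = translate([-14, -7.2, 6.6]) cube([9.3, 15.8, 2.2]) → bbox [-14,-7.2,6.6] .. [-4.7,8.6,8.8]
B = cylinder(h=4.6, r=1.5) → bbox [-1.5,-1.5,0] .. [1.5,1.5,4.6]
lo = A.lo+B.lo = [-14-1.5, -7.2-1.5, 6.6+0] = [-15.500,-8.700,6.600]
hi = A.hi+B.hi = [-4.7+1.5, 8.6+1.5, 8.8+4.6] = [-3.200,10.100,13.400]
diag = √(12.3²+18.8²+6.8²) = √550.97 = 23.473

min=[-15.500,-8.700,6.600] max=[-3.200,10.100,13.400] diag=23.473


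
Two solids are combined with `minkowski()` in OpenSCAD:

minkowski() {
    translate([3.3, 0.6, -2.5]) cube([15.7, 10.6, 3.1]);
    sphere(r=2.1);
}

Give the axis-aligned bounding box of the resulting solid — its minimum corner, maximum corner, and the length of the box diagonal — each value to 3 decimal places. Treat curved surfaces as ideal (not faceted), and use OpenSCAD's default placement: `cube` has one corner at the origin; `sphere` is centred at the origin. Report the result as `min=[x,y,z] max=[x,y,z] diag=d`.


min=[1.200,-1.500,-4.600] max=[21.100,13.300,2.700] diag=25.852

A = translate([3.3, 0.6, -2.5]) cube([15.7, 10.6, 3.1]) → bbox [3.3,0.6,-2.5] .. [19,11.2,0.6]
B = sphere(r=2.1) → bbox [-2.1,-2.1,-2.1] .. [2.1,2.1,2.1]
lo = A.lo+B.lo = [3.3-2.1, 0.6-2.1, -2.5-2.1] = [1.200,-1.500,-4.600]
hi = A.hi+B.hi = [19+2.1, 11.2+2.1, 0.6+2.1] = [21.100,13.300,2.700]
diag = √(19.9²+14.8²+7.3²) = √668.34 = 25.852


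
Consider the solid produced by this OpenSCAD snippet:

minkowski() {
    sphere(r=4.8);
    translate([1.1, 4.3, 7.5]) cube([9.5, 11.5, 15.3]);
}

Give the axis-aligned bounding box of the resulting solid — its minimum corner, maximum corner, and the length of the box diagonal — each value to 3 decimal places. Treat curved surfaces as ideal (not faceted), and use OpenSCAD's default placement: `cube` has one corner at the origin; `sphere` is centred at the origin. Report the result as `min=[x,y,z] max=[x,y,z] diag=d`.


min=[-3.700,-0.500,2.700] max=[15.400,20.600,27.600] diag=37.816

A = translate([1.1, 4.3, 7.5]) cube([9.5, 11.5, 15.3]) → bbox [1.1,4.3,7.5] .. [10.6,15.8,22.8]
B = sphere(r=4.8) → bbox [-4.8,-4.8,-4.8] .. [4.8,4.8,4.8]
lo = A.lo+B.lo = [1.1-4.8, 4.3-4.8, 7.5-4.8] = [-3.700,-0.500,2.700]
hi = A.hi+B.hi = [10.6+4.8, 15.8+4.8, 22.8+4.8] = [15.400,20.600,27.600]
diag = √(19.1²+21.1²+24.9²) = √1430.03 = 37.816


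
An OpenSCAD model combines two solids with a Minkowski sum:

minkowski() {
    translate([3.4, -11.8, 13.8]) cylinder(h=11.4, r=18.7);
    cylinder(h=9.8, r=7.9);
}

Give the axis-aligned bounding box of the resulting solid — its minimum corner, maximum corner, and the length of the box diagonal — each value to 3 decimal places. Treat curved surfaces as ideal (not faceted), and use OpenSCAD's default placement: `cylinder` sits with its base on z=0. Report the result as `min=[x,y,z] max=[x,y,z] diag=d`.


A = translate([3.4, -11.8, 13.8]) cylinder(h=11.4, r=18.7) → bbox [-15.3,-30.5,13.8] .. [22.1,6.9,25.2]
B = cylinder(h=9.8, r=7.9) → bbox [-7.9,-7.9,0] .. [7.9,7.9,9.8]
lo = A.lo+B.lo = [-15.3-7.9, -30.5-7.9, 13.8+0] = [-23.200,-38.400,13.800]
hi = A.hi+B.hi = [22.1+7.9, 6.9+7.9, 25.2+9.8] = [30.000,14.800,35.000]
diag = √(53.2²+53.2²+21.2²) = √6109.92 = 78.166

min=[-23.200,-38.400,13.800] max=[30.000,14.800,35.000] diag=78.166


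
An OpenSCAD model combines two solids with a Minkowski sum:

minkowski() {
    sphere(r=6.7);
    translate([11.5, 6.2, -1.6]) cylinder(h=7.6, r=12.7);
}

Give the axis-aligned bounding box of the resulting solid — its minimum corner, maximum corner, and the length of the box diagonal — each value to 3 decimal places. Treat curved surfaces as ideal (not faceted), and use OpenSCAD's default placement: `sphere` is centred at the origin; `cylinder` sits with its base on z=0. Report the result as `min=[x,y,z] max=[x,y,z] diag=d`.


A = translate([11.5, 6.2, -1.6]) cylinder(h=7.6, r=12.7) → bbox [-1.2,-6.5,-1.6] .. [24.2,18.9,6]
B = sphere(r=6.7) → bbox [-6.7,-6.7,-6.7] .. [6.7,6.7,6.7]
lo = A.lo+B.lo = [-1.2-6.7, -6.5-6.7, -1.6-6.7] = [-7.900,-13.200,-8.300]
hi = A.hi+B.hi = [24.2+6.7, 18.9+6.7, 6+6.7] = [30.900,25.600,12.700]
diag = √(38.8²+38.8²+21²) = √3451.88 = 58.753

min=[-7.900,-13.200,-8.300] max=[30.900,25.600,12.700] diag=58.753


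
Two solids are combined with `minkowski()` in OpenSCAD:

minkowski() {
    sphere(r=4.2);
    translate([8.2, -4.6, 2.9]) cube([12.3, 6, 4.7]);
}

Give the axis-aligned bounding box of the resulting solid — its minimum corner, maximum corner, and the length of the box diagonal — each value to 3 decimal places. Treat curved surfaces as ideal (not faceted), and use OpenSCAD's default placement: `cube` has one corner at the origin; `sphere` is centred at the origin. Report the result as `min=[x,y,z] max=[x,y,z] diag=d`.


A = translate([8.2, -4.6, 2.9]) cube([12.3, 6, 4.7]) → bbox [8.2,-4.6,2.9] .. [20.5,1.4,7.6]
B = sphere(r=4.2) → bbox [-4.2,-4.2,-4.2] .. [4.2,4.2,4.2]
lo = A.lo+B.lo = [8.2-4.2, -4.6-4.2, 2.9-4.2] = [4.000,-8.800,-1.300]
hi = A.hi+B.hi = [20.5+4.2, 1.4+4.2, 7.6+4.2] = [24.700,5.600,11.800]
diag = √(20.7²+14.4²+13.1²) = √807.46 = 28.416

min=[4.000,-8.800,-1.300] max=[24.700,5.600,11.800] diag=28.416


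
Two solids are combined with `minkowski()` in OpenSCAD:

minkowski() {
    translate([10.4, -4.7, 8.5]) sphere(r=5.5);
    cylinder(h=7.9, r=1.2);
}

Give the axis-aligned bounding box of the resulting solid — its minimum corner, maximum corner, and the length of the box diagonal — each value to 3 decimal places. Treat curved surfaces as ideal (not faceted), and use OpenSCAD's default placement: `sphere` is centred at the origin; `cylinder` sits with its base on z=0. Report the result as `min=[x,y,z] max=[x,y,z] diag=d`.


min=[3.700,-11.400,3.000] max=[17.100,2.000,21.900] diag=26.764

A = translate([10.4, -4.7, 8.5]) sphere(r=5.5) → bbox [4.9,-10.2,3] .. [15.9,0.8,14]
B = cylinder(h=7.9, r=1.2) → bbox [-1.2,-1.2,0] .. [1.2,1.2,7.9]
lo = A.lo+B.lo = [4.9-1.2, -10.2-1.2, 3+0] = [3.700,-11.400,3.000]
hi = A.hi+B.hi = [15.9+1.2, 0.8+1.2, 14+7.9] = [17.100,2.000,21.900]
diag = √(13.4²+13.4²+18.9²) = √716.33 = 26.764


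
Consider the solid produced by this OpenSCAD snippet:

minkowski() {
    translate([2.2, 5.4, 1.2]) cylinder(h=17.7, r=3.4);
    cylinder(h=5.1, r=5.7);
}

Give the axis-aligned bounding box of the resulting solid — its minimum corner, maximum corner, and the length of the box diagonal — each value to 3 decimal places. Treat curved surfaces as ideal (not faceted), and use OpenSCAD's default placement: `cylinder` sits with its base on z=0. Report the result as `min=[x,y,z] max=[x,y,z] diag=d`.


min=[-6.900,-3.700,1.200] max=[11.300,14.500,24.000] diag=34.385

A = translate([2.2, 5.4, 1.2]) cylinder(h=17.7, r=3.4) → bbox [-1.2,2,1.2] .. [5.6,8.8,18.9]
B = cylinder(h=5.1, r=5.7) → bbox [-5.7,-5.7,0] .. [5.7,5.7,5.1]
lo = A.lo+B.lo = [-1.2-5.7, 2-5.7, 1.2+0] = [-6.900,-3.700,1.200]
hi = A.hi+B.hi = [5.6+5.7, 8.8+5.7, 18.9+5.1] = [11.300,14.500,24.000]
diag = √(18.2²+18.2²+22.8²) = √1182.32 = 34.385


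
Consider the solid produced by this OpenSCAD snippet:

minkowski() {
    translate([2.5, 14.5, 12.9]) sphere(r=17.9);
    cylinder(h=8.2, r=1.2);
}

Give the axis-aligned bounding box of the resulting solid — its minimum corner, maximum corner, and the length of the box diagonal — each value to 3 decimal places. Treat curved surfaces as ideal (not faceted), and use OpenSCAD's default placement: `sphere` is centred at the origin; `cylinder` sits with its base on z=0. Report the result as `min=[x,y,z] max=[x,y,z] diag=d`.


min=[-16.600,-4.600,-5.000] max=[21.600,33.600,39.000] diag=69.674

A = translate([2.5, 14.5, 12.9]) sphere(r=17.9) → bbox [-15.4,-3.4,-5] .. [20.4,32.4,30.8]
B = cylinder(h=8.2, r=1.2) → bbox [-1.2,-1.2,0] .. [1.2,1.2,8.2]
lo = A.lo+B.lo = [-15.4-1.2, -3.4-1.2, -5+0] = [-16.600,-4.600,-5.000]
hi = A.hi+B.hi = [20.4+1.2, 32.4+1.2, 30.8+8.2] = [21.600,33.600,39.000]
diag = √(38.2²+38.2²+44²) = √4854.48 = 69.674


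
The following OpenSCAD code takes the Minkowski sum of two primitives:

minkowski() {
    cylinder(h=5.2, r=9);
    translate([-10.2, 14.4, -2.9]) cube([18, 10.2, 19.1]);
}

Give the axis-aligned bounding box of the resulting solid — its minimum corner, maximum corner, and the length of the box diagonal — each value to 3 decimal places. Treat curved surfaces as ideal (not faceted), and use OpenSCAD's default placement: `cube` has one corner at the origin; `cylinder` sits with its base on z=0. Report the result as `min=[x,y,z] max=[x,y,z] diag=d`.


A = translate([-10.2, 14.4, -2.9]) cube([18, 10.2, 19.1]) → bbox [-10.2,14.4,-2.9] .. [7.8,24.6,16.2]
B = cylinder(h=5.2, r=9) → bbox [-9,-9,0] .. [9,9,5.2]
lo = A.lo+B.lo = [-10.2-9, 14.4-9, -2.9+0] = [-19.200,5.400,-2.900]
hi = A.hi+B.hi = [7.8+9, 24.6+9, 16.2+5.2] = [16.800,33.600,21.400]
diag = √(36²+28.2²+24.3²) = √2681.73 = 51.785

min=[-19.200,5.400,-2.900] max=[16.800,33.600,21.400] diag=51.785


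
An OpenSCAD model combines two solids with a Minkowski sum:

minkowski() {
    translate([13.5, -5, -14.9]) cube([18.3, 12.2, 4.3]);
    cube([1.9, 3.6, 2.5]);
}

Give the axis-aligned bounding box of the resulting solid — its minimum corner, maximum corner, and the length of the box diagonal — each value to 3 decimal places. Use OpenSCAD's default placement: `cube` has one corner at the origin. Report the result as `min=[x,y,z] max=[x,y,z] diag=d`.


min=[13.500,-5.000,-14.900] max=[33.700,10.800,-8.100] diag=26.531

A = translate([13.5, -5, -14.9]) cube([18.3, 12.2, 4.3]) → bbox [13.5,-5,-14.9] .. [31.8,7.2,-10.6]
B = cube([1.9, 3.6, 2.5]) → bbox [0,0,0] .. [1.9,3.6,2.5]
lo = A.lo+B.lo = [13.5+0, -5+0, -14.9+0] = [13.500,-5.000,-14.900]
hi = A.hi+B.hi = [31.8+1.9, 7.2+3.6, -10.6+2.5] = [33.700,10.800,-8.100]
diag = √(20.2²+15.8²+6.8²) = √703.92 = 26.531


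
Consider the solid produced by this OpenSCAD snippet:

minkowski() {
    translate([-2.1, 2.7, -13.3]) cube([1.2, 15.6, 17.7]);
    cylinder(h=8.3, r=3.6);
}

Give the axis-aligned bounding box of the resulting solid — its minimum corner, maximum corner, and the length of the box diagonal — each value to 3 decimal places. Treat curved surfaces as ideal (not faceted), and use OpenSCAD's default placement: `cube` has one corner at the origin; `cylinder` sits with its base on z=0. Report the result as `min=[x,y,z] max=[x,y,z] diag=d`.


min=[-5.700,-0.900,-13.300] max=[2.700,21.900,12.700] diag=35.587

A = translate([-2.1, 2.7, -13.3]) cube([1.2, 15.6, 17.7]) → bbox [-2.1,2.7,-13.3] .. [-0.9,18.3,4.4]
B = cylinder(h=8.3, r=3.6) → bbox [-3.6,-3.6,0] .. [3.6,3.6,8.3]
lo = A.lo+B.lo = [-2.1-3.6, 2.7-3.6, -13.3+0] = [-5.700,-0.900,-13.300]
hi = A.hi+B.hi = [-0.9+3.6, 18.3+3.6, 4.4+8.3] = [2.700,21.900,12.700]
diag = √(8.4²+22.8²+26²) = √1266.4 = 35.587


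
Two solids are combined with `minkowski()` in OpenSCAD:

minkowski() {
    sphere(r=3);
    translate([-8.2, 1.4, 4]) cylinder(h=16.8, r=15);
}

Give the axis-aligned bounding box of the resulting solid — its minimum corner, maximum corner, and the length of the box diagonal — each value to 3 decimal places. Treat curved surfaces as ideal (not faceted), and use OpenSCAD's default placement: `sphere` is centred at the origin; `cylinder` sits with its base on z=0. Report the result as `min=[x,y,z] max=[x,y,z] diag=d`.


min=[-26.200,-16.600,1.000] max=[9.800,19.400,23.800] diag=55.784

A = translate([-8.2, 1.4, 4]) cylinder(h=16.8, r=15) → bbox [-23.2,-13.6,4] .. [6.8,16.4,20.8]
B = sphere(r=3) → bbox [-3,-3,-3] .. [3,3,3]
lo = A.lo+B.lo = [-23.2-3, -13.6-3, 4-3] = [-26.200,-16.600,1.000]
hi = A.hi+B.hi = [6.8+3, 16.4+3, 20.8+3] = [9.800,19.400,23.800]
diag = √(36²+36²+22.8²) = √3111.84 = 55.784


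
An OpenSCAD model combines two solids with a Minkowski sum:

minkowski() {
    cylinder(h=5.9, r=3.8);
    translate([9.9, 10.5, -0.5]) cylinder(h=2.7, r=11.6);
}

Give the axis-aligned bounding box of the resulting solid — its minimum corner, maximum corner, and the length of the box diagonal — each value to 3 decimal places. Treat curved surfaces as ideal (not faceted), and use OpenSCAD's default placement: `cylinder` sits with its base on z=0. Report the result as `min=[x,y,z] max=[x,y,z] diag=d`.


min=[-5.500,-4.900,-0.500] max=[25.300,25.900,8.100] diag=44.399

A = translate([9.9, 10.5, -0.5]) cylinder(h=2.7, r=11.6) → bbox [-1.7,-1.1,-0.5] .. [21.5,22.1,2.2]
B = cylinder(h=5.9, r=3.8) → bbox [-3.8,-3.8,0] .. [3.8,3.8,5.9]
lo = A.lo+B.lo = [-1.7-3.8, -1.1-3.8, -0.5+0] = [-5.500,-4.900,-0.500]
hi = A.hi+B.hi = [21.5+3.8, 22.1+3.8, 2.2+5.9] = [25.300,25.900,8.100]
diag = √(30.8²+30.8²+8.6²) = √1971.24 = 44.399


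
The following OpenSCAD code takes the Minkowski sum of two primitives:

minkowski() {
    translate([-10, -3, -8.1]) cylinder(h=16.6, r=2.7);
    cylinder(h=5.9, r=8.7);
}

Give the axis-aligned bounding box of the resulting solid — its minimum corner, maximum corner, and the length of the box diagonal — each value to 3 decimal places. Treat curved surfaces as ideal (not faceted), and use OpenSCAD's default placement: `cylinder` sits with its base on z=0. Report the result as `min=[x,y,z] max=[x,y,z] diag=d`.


min=[-21.400,-14.400,-8.100] max=[1.400,8.400,14.400] diag=39.318

A = translate([-10, -3, -8.1]) cylinder(h=16.6, r=2.7) → bbox [-12.7,-5.7,-8.1] .. [-7.3,-0.3,8.5]
B = cylinder(h=5.9, r=8.7) → bbox [-8.7,-8.7,0] .. [8.7,8.7,5.9]
lo = A.lo+B.lo = [-12.7-8.7, -5.7-8.7, -8.1+0] = [-21.400,-14.400,-8.100]
hi = A.hi+B.hi = [-7.3+8.7, -0.3+8.7, 8.5+5.9] = [1.400,8.400,14.400]
diag = √(22.8²+22.8²+22.5²) = √1545.93 = 39.318


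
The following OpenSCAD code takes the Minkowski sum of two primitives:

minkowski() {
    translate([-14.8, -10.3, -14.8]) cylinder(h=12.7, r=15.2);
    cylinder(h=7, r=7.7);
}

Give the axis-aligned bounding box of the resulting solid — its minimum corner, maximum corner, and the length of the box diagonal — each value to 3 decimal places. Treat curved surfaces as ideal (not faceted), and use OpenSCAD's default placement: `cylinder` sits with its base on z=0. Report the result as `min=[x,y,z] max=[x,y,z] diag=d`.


min=[-37.700,-33.200,-14.800] max=[8.100,12.600,4.900] diag=67.701

A = translate([-14.8, -10.3, -14.8]) cylinder(h=12.7, r=15.2) → bbox [-30,-25.5,-14.8] .. [0.4,4.9,-2.1]
B = cylinder(h=7, r=7.7) → bbox [-7.7,-7.7,0] .. [7.7,7.7,7]
lo = A.lo+B.lo = [-30-7.7, -25.5-7.7, -14.8+0] = [-37.700,-33.200,-14.800]
hi = A.hi+B.hi = [0.4+7.7, 4.9+7.7, -2.1+7] = [8.100,12.600,4.900]
diag = √(45.8²+45.8²+19.7²) = √4583.37 = 67.701


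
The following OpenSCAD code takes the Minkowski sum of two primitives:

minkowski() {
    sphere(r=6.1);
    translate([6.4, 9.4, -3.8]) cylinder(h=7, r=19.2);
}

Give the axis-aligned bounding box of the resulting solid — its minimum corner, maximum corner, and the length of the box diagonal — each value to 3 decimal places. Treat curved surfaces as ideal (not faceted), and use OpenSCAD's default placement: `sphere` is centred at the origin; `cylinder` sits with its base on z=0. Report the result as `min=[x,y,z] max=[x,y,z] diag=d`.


A = translate([6.4, 9.4, -3.8]) cylinder(h=7, r=19.2) → bbox [-12.8,-9.8,-3.8] .. [25.6,28.6,3.2]
B = sphere(r=6.1) → bbox [-6.1,-6.1,-6.1] .. [6.1,6.1,6.1]
lo = A.lo+B.lo = [-12.8-6.1, -9.8-6.1, -3.8-6.1] = [-18.900,-15.900,-9.900]
hi = A.hi+B.hi = [25.6+6.1, 28.6+6.1, 3.2+6.1] = [31.700,34.700,9.300]
diag = √(50.6²+50.6²+19.2²) = √5489.36 = 74.090

min=[-18.900,-15.900,-9.900] max=[31.700,34.700,9.300] diag=74.090


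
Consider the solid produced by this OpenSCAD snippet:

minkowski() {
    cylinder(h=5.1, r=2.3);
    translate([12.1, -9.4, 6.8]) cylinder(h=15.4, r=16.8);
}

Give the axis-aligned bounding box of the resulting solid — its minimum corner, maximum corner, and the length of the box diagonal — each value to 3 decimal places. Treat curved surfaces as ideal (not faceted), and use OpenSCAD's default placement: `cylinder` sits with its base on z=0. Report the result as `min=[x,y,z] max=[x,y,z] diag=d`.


A = translate([12.1, -9.4, 6.8]) cylinder(h=15.4, r=16.8) → bbox [-4.7,-26.2,6.8] .. [28.9,7.4,22.2]
B = cylinder(h=5.1, r=2.3) → bbox [-2.3,-2.3,0] .. [2.3,2.3,5.1]
lo = A.lo+B.lo = [-4.7-2.3, -26.2-2.3, 6.8+0] = [-7.000,-28.500,6.800]
hi = A.hi+B.hi = [28.9+2.3, 7.4+2.3, 22.2+5.1] = [31.200,9.700,27.300]
diag = √(38.2²+38.2²+20.5²) = √3338.73 = 57.782

min=[-7.000,-28.500,6.800] max=[31.200,9.700,27.300] diag=57.782


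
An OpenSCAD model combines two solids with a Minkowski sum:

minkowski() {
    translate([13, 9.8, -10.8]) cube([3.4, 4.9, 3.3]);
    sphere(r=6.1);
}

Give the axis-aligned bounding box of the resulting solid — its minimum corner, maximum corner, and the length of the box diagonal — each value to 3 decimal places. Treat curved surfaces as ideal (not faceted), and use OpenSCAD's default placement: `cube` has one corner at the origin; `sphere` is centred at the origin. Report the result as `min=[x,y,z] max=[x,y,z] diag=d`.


A = translate([13, 9.8, -10.8]) cube([3.4, 4.9, 3.3]) → bbox [13,9.8,-10.8] .. [16.4,14.7,-7.5]
B = sphere(r=6.1) → bbox [-6.1,-6.1,-6.1] .. [6.1,6.1,6.1]
lo = A.lo+B.lo = [13-6.1, 9.8-6.1, -10.8-6.1] = [6.900,3.700,-16.900]
hi = A.hi+B.hi = [16.4+6.1, 14.7+6.1, -7.5+6.1] = [22.500,20.800,-1.400]
diag = √(15.6²+17.1²+15.5²) = √776.02 = 27.857

min=[6.900,3.700,-16.900] max=[22.500,20.800,-1.400] diag=27.857
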